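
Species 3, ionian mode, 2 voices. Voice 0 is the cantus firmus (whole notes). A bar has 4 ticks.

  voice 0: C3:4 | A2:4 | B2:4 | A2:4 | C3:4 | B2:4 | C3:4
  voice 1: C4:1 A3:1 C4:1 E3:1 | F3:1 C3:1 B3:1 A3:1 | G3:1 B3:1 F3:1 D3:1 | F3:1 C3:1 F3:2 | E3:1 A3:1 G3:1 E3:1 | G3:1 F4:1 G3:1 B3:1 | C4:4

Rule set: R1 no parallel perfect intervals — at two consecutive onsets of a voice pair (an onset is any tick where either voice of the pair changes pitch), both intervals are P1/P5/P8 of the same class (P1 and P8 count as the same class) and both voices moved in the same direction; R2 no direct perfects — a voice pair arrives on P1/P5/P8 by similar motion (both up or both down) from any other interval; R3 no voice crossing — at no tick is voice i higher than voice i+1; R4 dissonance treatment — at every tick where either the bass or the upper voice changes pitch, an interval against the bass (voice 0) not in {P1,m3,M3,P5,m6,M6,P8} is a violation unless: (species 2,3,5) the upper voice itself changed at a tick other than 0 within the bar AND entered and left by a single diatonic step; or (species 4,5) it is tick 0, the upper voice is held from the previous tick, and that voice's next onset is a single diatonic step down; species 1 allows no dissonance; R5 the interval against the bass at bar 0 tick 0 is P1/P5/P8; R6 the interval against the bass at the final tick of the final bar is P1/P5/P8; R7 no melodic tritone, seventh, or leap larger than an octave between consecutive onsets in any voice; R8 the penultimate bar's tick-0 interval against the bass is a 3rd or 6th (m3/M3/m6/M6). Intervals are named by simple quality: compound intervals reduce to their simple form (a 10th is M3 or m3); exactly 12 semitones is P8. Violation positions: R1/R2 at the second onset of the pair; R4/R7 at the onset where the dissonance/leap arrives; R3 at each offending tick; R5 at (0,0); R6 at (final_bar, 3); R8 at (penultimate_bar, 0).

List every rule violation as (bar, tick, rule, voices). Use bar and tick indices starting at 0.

bar 0: v0=C3 v1=C4 downbeat P8
bar 1: v0=A2 v1=F3 downbeat m6
bar 2: v0=B2 v1=G3 downbeat m6
bar 3: v0=A2 v1=F3 downbeat m6
bar 4: v0=C3 v1=E3 downbeat M3
bar 5: v0=B2 v1=G3 downbeat m6
bar 6: v0=C3 v1=C4 downbeat P8
  -> R4 @ bar 1 tick 2 v(0, 1): A2/B3 M2 untreated
  -> R7 @ bar 1 tick 2 v(1,): C3->B3 leap 11st
  -> R4 @ bar 2 tick 2 v(0, 1): B2/F3 TT untreated
  -> R7 @ bar 2 tick 2 v(1,): B3->F3 leap 6st
  -> R4 @ bar 5 tick 1 v(0, 1): B2/F4 TT untreated
  -> R7 @ bar 5 tick 1 v(1,): G3->F4 leap 10st
  -> R7 @ bar 5 tick 2 v(1,): F4->G3 leap 10st
  -> R1 @ bar 6 tick 0 v(0, 1): B2/B3 P8 -> C3/C4 P8 similar

(1, 2, R4, (0, 1))
(1, 2, R7, (1,))
(2, 2, R4, (0, 1))
(2, 2, R7, (1,))
(5, 1, R4, (0, 1))
(5, 1, R7, (1,))
(5, 2, R7, (1,))
(6, 0, R1, (0, 1))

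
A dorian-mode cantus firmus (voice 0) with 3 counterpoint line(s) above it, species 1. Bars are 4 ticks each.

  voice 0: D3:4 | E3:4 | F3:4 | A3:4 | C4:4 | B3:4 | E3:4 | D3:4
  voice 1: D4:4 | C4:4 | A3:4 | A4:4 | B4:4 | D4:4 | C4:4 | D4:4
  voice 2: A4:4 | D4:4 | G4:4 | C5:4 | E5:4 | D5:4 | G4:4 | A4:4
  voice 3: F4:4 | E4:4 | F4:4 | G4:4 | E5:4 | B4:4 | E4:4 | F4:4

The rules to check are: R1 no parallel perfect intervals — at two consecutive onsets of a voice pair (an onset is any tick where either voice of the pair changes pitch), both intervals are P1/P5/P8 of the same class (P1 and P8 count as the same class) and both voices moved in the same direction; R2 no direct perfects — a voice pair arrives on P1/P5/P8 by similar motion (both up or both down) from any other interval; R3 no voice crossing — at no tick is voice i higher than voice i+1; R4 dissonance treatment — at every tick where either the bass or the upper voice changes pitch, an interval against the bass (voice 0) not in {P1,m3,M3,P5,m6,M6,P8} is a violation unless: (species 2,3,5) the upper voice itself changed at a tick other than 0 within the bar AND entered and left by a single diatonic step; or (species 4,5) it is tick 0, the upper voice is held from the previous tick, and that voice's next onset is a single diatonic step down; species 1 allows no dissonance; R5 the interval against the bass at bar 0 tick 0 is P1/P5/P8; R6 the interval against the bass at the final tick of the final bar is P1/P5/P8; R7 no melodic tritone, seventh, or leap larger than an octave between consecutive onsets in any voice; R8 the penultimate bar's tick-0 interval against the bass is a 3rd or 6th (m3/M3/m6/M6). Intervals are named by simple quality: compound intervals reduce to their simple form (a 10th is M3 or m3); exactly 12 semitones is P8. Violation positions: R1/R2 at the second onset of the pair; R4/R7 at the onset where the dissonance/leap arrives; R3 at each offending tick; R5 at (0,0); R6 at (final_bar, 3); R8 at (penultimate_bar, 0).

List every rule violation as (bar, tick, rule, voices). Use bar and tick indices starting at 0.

(0, 0, R3, (2, 3))
(0, 0, R5, (0, 3))
(0, 1, R3, (2, 3))
(0, 2, R3, (2, 3))
(0, 3, R3, (2, 3))
(1, 0, R4, (0, 2))
(2, 0, R1, (0, 3))
(2, 0, R3, (2, 3))
(2, 0, R4, (0, 2))
(2, 1, R3, (2, 3))
(2, 2, R3, (2, 3))
(2, 3, R3, (2, 3))
(3, 0, R2, (0, 1))
(3, 0, R3, (2, 3))
(3, 0, R4, (0, 3))
(3, 1, R3, (2, 3))
(3, 2, R3, (2, 3))
(3, 3, R3, (2, 3))
(4, 0, R2, (2, 3))
(4, 0, R4, (0, 1))
(5, 0, R2, (0, 3))
(5, 0, R2, (1, 2))
(5, 0, R3, (2, 3))
(5, 1, R3, (2, 3))
(5, 2, R3, (2, 3))
(5, 3, R3, (2, 3))
(6, 0, R1, (0, 3))
(6, 0, R2, (1, 2))
(6, 0, R3, (2, 3))
(6, 0, R8, (0, 3))
(6, 1, R3, (2, 3))
(6, 2, R3, (2, 3))
(6, 3, R3, (2, 3))
(7, 0, R1, (1, 2))
(7, 0, R3, (2, 3))
(7, 1, R3, (2, 3))
(7, 2, R3, (2, 3))
(7, 3, R3, (2, 3))
(7, 3, R6, (0, 3))

bar 0: v0=D3 v1=D4 v2=A4 v3=F4 downbeat m3
bar 1: v0=E3 v1=C4 v2=D4 v3=E4 downbeat P8
bar 2: v0=F3 v1=A3 v2=G4 v3=F4 downbeat P8
bar 3: v0=A3 v1=A4 v2=C5 v3=G4 downbeat m7
bar 4: v0=C4 v1=B4 v2=E5 v3=E5 downbeat M3
bar 5: v0=B3 v1=D4 v2=D5 v3=B4 downbeat P8
bar 6: v0=E3 v1=C4 v2=G4 v3=E4 downbeat P8
bar 7: v0=D3 v1=D4 v2=A4 v3=F4 downbeat m3
  -> R3 @ bar 0 tick 0 v(2, 3): A4 above F4
  -> R5 @ bar 0 tick 0 v(0, 3): opens on m3
  -> R3 @ bar 0 tick 1 v(2, 3): A4 above F4
  -> R3 @ bar 0 tick 2 v(2, 3): A4 above F4
  -> R3 @ bar 0 tick 3 v(2, 3): A4 above F4
  -> R4 @ bar 1 tick 0 v(0, 2): E3/D4 m7 untreated
  -> R1 @ bar 2 tick 0 v(0, 3): E3/E4 P8 -> F3/F4 P8 similar
  -> R3 @ bar 2 tick 0 v(2, 3): G4 above F4
  -> R4 @ bar 2 tick 0 v(0, 2): F3/G4 M2 untreated
  -> R3 @ bar 2 tick 1 v(2, 3): G4 above F4
  -> R3 @ bar 2 tick 2 v(2, 3): G4 above F4
  -> R3 @ bar 2 tick 3 v(2, 3): G4 above F4
  -> R2 @ bar 3 tick 0 v(0, 1): F3/A3 M3 -> A3/A4 P8 similar
  -> R3 @ bar 3 tick 0 v(2, 3): C5 above G4
  -> R4 @ bar 3 tick 0 v(0, 3): A3/G4 m7 untreated
  -> R3 @ bar 3 tick 1 v(2, 3): C5 above G4
  -> R3 @ bar 3 tick 2 v(2, 3): C5 above G4
  -> R3 @ bar 3 tick 3 v(2, 3): C5 above G4
  -> R2 @ bar 4 tick 0 v(2, 3): C5/G4 P4 -> E5/E5 P1 similar
  -> R4 @ bar 4 tick 0 v(0, 1): C4/B4 M7 untreated
  -> R2 @ bar 5 tick 0 v(0, 3): C4/E5 M3 -> B3/B4 P8 similar
  -> R2 @ bar 5 tick 0 v(1, 2): B4/E5 P4 -> D4/D5 P8 similar
  -> R3 @ bar 5 tick 0 v(2, 3): D5 above B4
  -> R3 @ bar 5 tick 1 v(2, 3): D5 above B4
  -> R3 @ bar 5 tick 2 v(2, 3): D5 above B4
  -> R3 @ bar 5 tick 3 v(2, 3): D5 above B4
  -> R1 @ bar 6 tick 0 v(0, 3): B3/B4 P8 -> E3/E4 P8 similar
  -> R2 @ bar 6 tick 0 v(1, 2): D4/D5 P8 -> C4/G4 P5 similar
  -> R3 @ bar 6 tick 0 v(2, 3): G4 above E4
  -> R8 @ bar 6 tick 0 v(0, 3): penult P8 not 3rd/6th
  -> R3 @ bar 6 tick 1 v(2, 3): G4 above E4
  -> R3 @ bar 6 tick 2 v(2, 3): G4 above E4
  -> R3 @ bar 6 tick 3 v(2, 3): G4 above E4
  -> R1 @ bar 7 tick 0 v(1, 2): C4/G4 P5 -> D4/A4 P5 similar
  -> R3 @ bar 7 tick 0 v(2, 3): A4 above F4
  -> R3 @ bar 7 tick 1 v(2, 3): A4 above F4
  -> R3 @ bar 7 tick 2 v(2, 3): A4 above F4
  -> R3 @ bar 7 tick 3 v(2, 3): A4 above F4
  -> R6 @ bar 7 tick 3 v(0, 3): closes on m3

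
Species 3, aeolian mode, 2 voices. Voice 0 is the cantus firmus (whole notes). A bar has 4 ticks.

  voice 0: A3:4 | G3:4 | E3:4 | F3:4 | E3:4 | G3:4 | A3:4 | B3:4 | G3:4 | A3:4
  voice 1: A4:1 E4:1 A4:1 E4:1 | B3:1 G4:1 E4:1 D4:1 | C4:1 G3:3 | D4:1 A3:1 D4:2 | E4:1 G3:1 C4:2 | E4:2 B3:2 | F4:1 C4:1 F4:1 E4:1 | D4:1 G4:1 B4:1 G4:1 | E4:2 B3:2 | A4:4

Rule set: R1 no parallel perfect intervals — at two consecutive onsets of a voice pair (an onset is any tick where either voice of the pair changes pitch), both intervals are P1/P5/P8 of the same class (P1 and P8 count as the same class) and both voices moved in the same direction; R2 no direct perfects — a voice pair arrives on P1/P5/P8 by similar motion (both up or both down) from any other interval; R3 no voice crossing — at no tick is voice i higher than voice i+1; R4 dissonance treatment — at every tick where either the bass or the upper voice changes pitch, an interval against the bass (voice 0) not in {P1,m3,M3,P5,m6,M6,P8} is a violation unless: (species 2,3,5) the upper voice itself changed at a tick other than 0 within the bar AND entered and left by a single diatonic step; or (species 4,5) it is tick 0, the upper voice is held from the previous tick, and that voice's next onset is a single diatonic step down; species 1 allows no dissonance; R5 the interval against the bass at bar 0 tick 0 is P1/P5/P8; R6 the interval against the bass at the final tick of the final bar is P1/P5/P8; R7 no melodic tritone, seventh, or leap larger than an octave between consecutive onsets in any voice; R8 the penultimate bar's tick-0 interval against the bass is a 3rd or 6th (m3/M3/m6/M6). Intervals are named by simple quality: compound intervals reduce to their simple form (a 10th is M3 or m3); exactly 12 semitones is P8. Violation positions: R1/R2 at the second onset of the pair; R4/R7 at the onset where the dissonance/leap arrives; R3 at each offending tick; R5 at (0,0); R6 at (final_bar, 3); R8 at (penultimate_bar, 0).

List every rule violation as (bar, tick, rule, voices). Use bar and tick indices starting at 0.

(6, 0, R7, (1,))
(9, 0, R2, (0, 1))
(9, 0, R7, (1,))

bar 0: v0=A3 v1=A4 downbeat P8
bar 1: v0=G3 v1=B3 downbeat M3
bar 2: v0=E3 v1=C4 downbeat m6
bar 3: v0=F3 v1=D4 downbeat M6
bar 4: v0=E3 v1=E4 downbeat P8
bar 5: v0=G3 v1=E4 downbeat M6
bar 6: v0=A3 v1=F4 downbeat m6
bar 7: v0=B3 v1=D4 downbeat m3
bar 8: v0=G3 v1=E4 downbeat M6
bar 9: v0=A3 v1=A4 downbeat P8
  -> R7 @ bar 6 tick 0 v(1,): B3->F4 leap 6st
  -> R2 @ bar 9 tick 0 v(0, 1): G3/B3 M3 -> A3/A4 P8 similar
  -> R7 @ bar 9 tick 0 v(1,): B3->A4 leap 10st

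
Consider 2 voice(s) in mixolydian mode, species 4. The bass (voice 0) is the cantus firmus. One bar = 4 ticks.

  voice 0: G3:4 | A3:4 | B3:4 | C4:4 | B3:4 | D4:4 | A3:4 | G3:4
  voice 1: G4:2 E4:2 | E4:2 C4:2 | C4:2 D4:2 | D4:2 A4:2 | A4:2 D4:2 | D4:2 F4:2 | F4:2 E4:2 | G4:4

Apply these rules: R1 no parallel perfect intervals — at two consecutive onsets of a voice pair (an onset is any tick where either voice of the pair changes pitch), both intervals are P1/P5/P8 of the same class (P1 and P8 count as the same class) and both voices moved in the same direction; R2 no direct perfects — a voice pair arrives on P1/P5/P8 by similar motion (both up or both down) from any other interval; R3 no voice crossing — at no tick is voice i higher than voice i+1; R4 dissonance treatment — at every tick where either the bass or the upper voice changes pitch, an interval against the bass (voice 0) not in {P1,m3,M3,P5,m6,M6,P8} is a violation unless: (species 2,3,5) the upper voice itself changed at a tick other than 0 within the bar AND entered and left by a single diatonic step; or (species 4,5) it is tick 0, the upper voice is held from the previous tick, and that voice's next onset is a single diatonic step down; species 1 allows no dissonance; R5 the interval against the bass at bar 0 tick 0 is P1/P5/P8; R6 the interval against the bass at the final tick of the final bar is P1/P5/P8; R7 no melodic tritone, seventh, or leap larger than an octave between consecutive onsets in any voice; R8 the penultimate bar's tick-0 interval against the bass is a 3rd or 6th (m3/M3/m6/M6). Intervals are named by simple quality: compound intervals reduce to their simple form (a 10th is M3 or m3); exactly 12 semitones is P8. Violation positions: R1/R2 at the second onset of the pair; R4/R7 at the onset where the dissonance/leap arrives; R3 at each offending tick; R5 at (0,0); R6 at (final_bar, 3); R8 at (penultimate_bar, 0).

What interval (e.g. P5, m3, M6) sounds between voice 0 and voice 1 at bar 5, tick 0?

P1

voice 0=D4 voice 1=D4 -> P1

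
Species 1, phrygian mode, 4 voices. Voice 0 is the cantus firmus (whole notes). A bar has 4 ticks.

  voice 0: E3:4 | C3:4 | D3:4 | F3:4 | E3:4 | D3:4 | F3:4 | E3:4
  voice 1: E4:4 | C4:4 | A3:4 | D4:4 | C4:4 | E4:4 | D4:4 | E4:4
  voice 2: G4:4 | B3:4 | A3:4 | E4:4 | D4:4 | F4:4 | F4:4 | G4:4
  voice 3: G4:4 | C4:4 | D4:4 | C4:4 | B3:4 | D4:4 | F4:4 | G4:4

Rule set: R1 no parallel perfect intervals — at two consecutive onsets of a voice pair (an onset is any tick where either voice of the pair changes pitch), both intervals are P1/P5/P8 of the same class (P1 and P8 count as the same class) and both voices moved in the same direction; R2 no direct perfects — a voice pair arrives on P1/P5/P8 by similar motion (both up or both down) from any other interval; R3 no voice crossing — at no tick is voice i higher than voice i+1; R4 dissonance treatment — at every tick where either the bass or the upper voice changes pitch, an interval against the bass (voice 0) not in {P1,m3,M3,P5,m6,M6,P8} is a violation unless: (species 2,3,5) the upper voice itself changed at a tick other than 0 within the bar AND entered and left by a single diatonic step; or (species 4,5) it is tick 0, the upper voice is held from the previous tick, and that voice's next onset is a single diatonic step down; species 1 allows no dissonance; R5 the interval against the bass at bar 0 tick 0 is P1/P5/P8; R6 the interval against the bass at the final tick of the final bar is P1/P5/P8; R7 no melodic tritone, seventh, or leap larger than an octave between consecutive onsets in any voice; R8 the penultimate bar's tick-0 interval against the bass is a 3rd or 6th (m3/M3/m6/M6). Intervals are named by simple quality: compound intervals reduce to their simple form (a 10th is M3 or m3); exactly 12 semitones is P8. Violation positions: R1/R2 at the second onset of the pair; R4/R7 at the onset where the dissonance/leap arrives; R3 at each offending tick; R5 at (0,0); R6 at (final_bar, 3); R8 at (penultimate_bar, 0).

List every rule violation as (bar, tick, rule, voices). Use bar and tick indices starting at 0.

bar 0: v0=E3 v1=E4 v2=G4 v3=G4 downbeat m3
bar 1: v0=C3 v1=C4 v2=B3 v3=C4 downbeat P8
bar 2: v0=D3 v1=A3 v2=A3 v3=D4 downbeat P8
bar 3: v0=F3 v1=D4 v2=E4 v3=C4 downbeat P5
bar 4: v0=E3 v1=C4 v2=D4 v3=B3 downbeat P5
bar 5: v0=D3 v1=E4 v2=F4 v3=D4 downbeat P8
bar 6: v0=F3 v1=D4 v2=F4 v3=F4 downbeat P8
bar 7: v0=E3 v1=E4 v2=G4 v3=G4 downbeat m3
  -> R5 @ bar 0 tick 0 v(0, 2): opens on m3
  -> R5 @ bar 0 tick 0 v(0, 3): opens on m3
  -> R1 @ bar 1 tick 0 v(0, 1): E3/E4 P8 -> C3/C4 P8 similar
  -> R2 @ bar 1 tick 0 v(0, 3): E3/G4 m3 -> C3/C4 P8 similar
  -> R2 @ bar 1 tick 0 v(1, 3): E4/G4 m3 -> C4/C4 P1 similar
  -> R3 @ bar 1 tick 0 v(1, 2): C4 above B3
  -> R4 @ bar 1 tick 0 v(0, 2): C3/B3 M7 untreated
  -> R3 @ bar 1 tick 1 v(1, 2): C4 above B3
  -> R3 @ bar 1 tick 2 v(1, 2): C4 above B3
  -> R3 @ bar 1 tick 3 v(1, 2): C4 above B3
  -> R1 @ bar 2 tick 0 v(0, 3): C3/C4 P8 -> D3/D4 P8 similar
  -> R2 @ bar 2 tick 0 v(1, 2): C4/B3 m2 -> A3/A3 P1 similar
  -> R3 @ bar 3 tick 0 v(2, 3): E4 above C4
  -> R4 @ bar 3 tick 0 v(0, 2): F3/E4 M7 untreated
  -> R3 @ bar 3 tick 1 v(2, 3): E4 above C4
  -> R3 @ bar 3 tick 2 v(2, 3): E4 above C4
  -> R3 @ bar 3 tick 3 v(2, 3): E4 above C4
  -> R1 @ bar 4 tick 0 v(0, 3): F3/C4 P5 -> E3/B3 P5 similar
  -> R3 @ bar 4 tick 0 v(2, 3): D4 above B3
  -> R4 @ bar 4 tick 0 v(0, 2): E3/D4 m7 untreated
  -> R3 @ bar 4 tick 1 v(2, 3): D4 above B3
  -> R3 @ bar 4 tick 2 v(2, 3): D4 above B3
  -> R3 @ bar 4 tick 3 v(2, 3): D4 above B3
  -> R3 @ bar 5 tick 0 v(2, 3): F4 above D4
  -> R4 @ bar 5 tick 0 v(0, 1): D3/E4 M2 untreated
  -> R3 @ bar 5 tick 1 v(2, 3): F4 above D4
  -> R3 @ bar 5 tick 2 v(2, 3): F4 above D4
  -> R3 @ bar 5 tick 3 v(2, 3): F4 above D4
  -> R1 @ bar 6 tick 0 v(0, 3): D3/D4 P8 -> F3/F4 P8 similar
  -> R8 @ bar 6 tick 0 v(0, 2): penult P8 not 3rd/6th
  -> R8 @ bar 6 tick 0 v(0, 3): penult P8 not 3rd/6th
  -> R1 @ bar 7 tick 0 v(2, 3): F4/F4 P1 -> G4/G4 P1 similar
  -> R6 @ bar 7 tick 3 v(0, 2): closes on m3
  -> R6 @ bar 7 tick 3 v(0, 3): closes on m3

(0, 0, R5, (0, 2))
(0, 0, R5, (0, 3))
(1, 0, R1, (0, 1))
(1, 0, R2, (0, 3))
(1, 0, R2, (1, 3))
(1, 0, R3, (1, 2))
(1, 0, R4, (0, 2))
(1, 1, R3, (1, 2))
(1, 2, R3, (1, 2))
(1, 3, R3, (1, 2))
(2, 0, R1, (0, 3))
(2, 0, R2, (1, 2))
(3, 0, R3, (2, 3))
(3, 0, R4, (0, 2))
(3, 1, R3, (2, 3))
(3, 2, R3, (2, 3))
(3, 3, R3, (2, 3))
(4, 0, R1, (0, 3))
(4, 0, R3, (2, 3))
(4, 0, R4, (0, 2))
(4, 1, R3, (2, 3))
(4, 2, R3, (2, 3))
(4, 3, R3, (2, 3))
(5, 0, R3, (2, 3))
(5, 0, R4, (0, 1))
(5, 1, R3, (2, 3))
(5, 2, R3, (2, 3))
(5, 3, R3, (2, 3))
(6, 0, R1, (0, 3))
(6, 0, R8, (0, 2))
(6, 0, R8, (0, 3))
(7, 0, R1, (2, 3))
(7, 3, R6, (0, 2))
(7, 3, R6, (0, 3))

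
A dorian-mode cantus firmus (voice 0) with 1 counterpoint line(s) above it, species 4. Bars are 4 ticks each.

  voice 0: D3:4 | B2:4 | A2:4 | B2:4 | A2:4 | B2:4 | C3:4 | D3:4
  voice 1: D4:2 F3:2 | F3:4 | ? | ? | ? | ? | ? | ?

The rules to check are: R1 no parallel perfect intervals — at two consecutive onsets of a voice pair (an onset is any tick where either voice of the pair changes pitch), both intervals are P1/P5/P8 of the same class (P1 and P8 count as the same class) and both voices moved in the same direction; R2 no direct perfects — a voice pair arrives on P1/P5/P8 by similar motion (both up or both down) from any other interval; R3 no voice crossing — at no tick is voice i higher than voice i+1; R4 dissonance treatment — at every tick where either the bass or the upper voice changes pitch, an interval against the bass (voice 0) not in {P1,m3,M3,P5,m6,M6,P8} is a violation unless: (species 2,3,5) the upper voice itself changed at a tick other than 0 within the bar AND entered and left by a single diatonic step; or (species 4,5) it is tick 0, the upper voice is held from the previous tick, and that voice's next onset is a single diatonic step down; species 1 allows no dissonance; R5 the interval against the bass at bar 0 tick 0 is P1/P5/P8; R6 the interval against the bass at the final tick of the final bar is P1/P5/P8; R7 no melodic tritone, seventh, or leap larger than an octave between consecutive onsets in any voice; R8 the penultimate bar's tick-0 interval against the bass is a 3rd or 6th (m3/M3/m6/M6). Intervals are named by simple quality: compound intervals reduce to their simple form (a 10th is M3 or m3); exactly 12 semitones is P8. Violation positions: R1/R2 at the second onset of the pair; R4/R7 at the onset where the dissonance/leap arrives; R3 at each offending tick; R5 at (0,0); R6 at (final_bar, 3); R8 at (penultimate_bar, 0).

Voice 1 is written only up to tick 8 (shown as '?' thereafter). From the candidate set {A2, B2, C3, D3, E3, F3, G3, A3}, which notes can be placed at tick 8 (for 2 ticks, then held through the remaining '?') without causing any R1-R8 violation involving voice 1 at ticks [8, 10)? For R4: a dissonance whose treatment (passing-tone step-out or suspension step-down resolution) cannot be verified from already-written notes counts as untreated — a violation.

{A3, C3, F3}

A2: violates R2
B2: violates R4,R7
C3: legal
D3: violates R4
E3: violates R2
F3: legal
G3: violates R4
A3: legal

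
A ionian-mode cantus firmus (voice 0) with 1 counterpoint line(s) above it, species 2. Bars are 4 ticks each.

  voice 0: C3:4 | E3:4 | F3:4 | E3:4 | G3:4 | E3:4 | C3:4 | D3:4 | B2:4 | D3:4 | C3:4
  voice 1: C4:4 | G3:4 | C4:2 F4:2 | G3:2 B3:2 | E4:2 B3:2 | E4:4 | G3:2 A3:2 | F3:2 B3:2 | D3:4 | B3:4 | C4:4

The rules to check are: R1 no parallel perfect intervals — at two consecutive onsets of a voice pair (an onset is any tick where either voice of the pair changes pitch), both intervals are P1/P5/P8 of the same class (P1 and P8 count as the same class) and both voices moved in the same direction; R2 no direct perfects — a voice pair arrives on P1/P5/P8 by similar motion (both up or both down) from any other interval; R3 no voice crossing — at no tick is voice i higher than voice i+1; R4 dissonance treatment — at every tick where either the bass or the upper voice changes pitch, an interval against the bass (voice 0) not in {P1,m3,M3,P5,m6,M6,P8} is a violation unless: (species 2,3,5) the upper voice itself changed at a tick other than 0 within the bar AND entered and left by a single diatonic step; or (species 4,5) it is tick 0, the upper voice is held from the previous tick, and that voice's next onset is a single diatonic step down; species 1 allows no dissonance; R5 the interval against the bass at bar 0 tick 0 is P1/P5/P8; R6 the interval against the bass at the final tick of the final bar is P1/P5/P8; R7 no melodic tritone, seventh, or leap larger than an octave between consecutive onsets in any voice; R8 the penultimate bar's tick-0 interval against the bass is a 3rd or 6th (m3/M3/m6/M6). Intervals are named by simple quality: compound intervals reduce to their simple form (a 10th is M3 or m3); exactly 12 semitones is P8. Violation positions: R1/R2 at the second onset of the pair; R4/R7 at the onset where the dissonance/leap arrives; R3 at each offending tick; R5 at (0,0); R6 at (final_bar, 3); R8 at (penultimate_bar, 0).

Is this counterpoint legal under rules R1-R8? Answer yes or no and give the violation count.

bar 0: v0=C3 v1=C4 (P8)
bar 1: v0=E3 v1=G3 (m3)
bar 2: v0=F3 v1=C4 (P5)
bar 3: v0=E3 v1=G3 (m3)
bar 4: v0=G3 v1=E4 (M6)
bar 5: v0=E3 v1=E4 (P8)
bar 6: v0=C3 v1=G3 (P5)
bar 7: v0=D3 v1=F3 (m3)
bar 8: v0=B2 v1=D3 (m3)
bar 9: v0=D3 v1=B3 (M6)
bar 10: v0=C3 v1=C4 (P8)
  R2 @ bar2.0: E3/G3 m3 -> F3/C4 P5 similar
  R7 @ bar3.0: F4->G3 leap 10st
  R2 @ bar6.0: E3/E4 P8 -> C3/G3 P5 similar
  R7 @ bar7.2: F3->B3 leap 6st

No (4 violations)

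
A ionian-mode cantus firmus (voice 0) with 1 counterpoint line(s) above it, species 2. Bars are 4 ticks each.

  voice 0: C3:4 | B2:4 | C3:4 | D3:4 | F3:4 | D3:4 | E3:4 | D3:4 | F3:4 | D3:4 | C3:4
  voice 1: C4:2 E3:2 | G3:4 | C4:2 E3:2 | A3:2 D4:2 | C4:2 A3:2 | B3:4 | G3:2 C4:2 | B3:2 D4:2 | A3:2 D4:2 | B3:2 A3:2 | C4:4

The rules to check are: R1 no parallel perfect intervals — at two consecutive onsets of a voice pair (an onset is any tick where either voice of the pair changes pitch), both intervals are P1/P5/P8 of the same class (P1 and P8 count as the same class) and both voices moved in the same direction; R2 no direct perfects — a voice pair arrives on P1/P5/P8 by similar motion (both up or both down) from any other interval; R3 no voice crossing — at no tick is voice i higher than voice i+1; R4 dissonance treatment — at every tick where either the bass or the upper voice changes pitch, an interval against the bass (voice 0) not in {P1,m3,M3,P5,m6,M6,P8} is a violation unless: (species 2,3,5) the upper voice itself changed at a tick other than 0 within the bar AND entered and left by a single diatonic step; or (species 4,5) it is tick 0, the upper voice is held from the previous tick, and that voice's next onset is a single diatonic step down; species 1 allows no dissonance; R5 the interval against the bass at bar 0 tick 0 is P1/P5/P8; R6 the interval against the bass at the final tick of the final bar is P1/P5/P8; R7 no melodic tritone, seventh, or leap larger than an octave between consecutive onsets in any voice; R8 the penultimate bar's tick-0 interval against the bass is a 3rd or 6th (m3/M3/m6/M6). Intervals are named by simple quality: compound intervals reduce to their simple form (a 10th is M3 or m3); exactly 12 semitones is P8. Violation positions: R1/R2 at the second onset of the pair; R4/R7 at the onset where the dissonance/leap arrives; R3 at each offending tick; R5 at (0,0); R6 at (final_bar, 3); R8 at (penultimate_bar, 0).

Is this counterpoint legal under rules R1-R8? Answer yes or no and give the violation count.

bar 0: v0=C3 v1=C4 (P8)
bar 1: v0=B2 v1=G3 (m6)
bar 2: v0=C3 v1=C4 (P8)
bar 3: v0=D3 v1=A3 (P5)
bar 4: v0=F3 v1=C4 (P5)
bar 5: v0=D3 v1=B3 (M6)
bar 6: v0=E3 v1=G3 (m3)
bar 7: v0=D3 v1=B3 (M6)
bar 8: v0=F3 v1=A3 (M3)
bar 9: v0=D3 v1=B3 (M6)
bar 10: v0=C3 v1=C4 (P8)
  R2 @ bar2.0: B2/G3 m6 -> C3/C4 P8 similar
  R2 @ bar3.0: C3/E3 M3 -> D3/A3 P5 similar

No (2 violations)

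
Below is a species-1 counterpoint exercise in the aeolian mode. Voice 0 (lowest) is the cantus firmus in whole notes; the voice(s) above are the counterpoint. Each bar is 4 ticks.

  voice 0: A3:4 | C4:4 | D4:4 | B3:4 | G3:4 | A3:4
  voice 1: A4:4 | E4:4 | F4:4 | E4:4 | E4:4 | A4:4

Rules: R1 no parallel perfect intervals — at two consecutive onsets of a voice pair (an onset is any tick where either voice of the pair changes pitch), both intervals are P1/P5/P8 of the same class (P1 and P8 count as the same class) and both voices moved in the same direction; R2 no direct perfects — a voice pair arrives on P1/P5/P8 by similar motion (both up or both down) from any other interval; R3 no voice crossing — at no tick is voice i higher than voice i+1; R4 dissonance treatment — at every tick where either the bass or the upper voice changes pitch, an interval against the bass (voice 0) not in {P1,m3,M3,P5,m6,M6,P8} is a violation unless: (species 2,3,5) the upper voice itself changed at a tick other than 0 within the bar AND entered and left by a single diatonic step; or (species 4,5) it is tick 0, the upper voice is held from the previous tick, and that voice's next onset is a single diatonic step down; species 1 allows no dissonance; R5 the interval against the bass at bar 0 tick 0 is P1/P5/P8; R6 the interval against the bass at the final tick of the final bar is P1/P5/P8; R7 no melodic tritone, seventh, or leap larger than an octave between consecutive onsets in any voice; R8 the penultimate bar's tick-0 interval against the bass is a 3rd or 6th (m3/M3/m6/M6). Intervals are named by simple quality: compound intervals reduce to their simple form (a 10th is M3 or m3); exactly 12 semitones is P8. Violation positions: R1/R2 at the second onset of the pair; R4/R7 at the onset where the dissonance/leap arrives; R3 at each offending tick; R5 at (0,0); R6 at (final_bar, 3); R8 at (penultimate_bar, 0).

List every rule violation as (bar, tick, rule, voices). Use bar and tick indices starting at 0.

(3, 0, R4, (0, 1))
(5, 0, R2, (0, 1))

bar 0: v0=A3 v1=A4 downbeat P8
bar 1: v0=C4 v1=E4 downbeat M3
bar 2: v0=D4 v1=F4 downbeat m3
bar 3: v0=B3 v1=E4 downbeat P4
bar 4: v0=G3 v1=E4 downbeat M6
bar 5: v0=A3 v1=A4 downbeat P8
  -> R4 @ bar 3 tick 0 v(0, 1): B3/E4 P4 untreated
  -> R2 @ bar 5 tick 0 v(0, 1): G3/E4 M6 -> A3/A4 P8 similar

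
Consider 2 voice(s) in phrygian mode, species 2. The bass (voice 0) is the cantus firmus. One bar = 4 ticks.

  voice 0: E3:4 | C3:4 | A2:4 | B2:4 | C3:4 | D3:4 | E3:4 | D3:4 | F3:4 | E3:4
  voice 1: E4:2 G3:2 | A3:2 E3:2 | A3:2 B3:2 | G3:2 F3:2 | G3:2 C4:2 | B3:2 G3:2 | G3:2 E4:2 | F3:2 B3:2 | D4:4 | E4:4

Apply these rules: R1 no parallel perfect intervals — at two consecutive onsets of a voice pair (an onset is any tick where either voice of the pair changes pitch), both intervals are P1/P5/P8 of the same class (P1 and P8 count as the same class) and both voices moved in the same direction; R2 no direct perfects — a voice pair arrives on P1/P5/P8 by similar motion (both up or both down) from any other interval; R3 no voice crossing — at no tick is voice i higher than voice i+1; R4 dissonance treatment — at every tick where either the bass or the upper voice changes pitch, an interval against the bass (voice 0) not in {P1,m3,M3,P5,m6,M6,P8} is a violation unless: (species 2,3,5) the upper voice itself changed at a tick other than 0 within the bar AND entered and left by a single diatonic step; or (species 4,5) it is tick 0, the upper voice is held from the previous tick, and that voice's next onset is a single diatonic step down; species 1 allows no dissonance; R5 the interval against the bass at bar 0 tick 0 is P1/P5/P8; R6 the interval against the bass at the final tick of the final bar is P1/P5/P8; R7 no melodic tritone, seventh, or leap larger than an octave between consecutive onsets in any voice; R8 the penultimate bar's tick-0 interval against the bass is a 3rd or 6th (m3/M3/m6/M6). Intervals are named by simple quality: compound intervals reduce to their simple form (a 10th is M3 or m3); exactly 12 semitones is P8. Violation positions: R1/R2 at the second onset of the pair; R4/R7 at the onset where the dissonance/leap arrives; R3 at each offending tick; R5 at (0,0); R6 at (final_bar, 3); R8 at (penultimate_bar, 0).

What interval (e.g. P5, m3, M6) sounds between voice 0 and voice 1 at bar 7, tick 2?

voice 0=D3 voice 1=B3 -> M6

M6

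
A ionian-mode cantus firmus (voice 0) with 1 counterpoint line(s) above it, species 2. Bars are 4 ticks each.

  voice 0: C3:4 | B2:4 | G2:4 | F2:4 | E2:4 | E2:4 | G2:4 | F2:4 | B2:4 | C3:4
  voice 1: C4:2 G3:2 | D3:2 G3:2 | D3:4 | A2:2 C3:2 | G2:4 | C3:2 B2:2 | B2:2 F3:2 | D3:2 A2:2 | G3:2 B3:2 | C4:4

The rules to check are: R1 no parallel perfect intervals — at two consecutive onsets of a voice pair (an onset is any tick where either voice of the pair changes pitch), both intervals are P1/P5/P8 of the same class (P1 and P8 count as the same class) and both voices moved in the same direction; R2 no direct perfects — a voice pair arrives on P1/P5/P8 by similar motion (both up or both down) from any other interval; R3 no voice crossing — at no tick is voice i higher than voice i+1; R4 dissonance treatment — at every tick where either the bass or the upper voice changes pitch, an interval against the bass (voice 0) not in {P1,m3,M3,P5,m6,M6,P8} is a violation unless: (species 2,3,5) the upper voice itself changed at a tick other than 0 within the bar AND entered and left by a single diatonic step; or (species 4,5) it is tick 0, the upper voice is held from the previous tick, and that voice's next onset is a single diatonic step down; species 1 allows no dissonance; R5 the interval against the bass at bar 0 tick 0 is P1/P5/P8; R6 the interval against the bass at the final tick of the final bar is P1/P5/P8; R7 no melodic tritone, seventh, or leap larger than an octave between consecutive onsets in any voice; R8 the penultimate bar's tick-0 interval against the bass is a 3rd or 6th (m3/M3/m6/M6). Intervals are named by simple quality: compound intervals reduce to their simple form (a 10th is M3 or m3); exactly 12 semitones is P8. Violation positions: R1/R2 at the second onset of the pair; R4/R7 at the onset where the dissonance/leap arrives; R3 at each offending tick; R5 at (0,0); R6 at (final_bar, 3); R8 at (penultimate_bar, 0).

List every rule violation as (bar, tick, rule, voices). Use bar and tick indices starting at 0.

(2, 0, R2, (0, 1))
(6, 2, R4, (0, 1))
(6, 2, R7, (1,))
(8, 0, R7, (0,))
(8, 0, R7, (1,))
(9, 0, R1, (0, 1))

bar 0: v0=C3 v1=C4 downbeat P8
bar 1: v0=B2 v1=D3 downbeat m3
bar 2: v0=G2 v1=D3 downbeat P5
bar 3: v0=F2 v1=A2 downbeat M3
bar 4: v0=E2 v1=G2 downbeat m3
bar 5: v0=E2 v1=C3 downbeat m6
bar 6: v0=G2 v1=B2 downbeat M3
bar 7: v0=F2 v1=D3 downbeat M6
bar 8: v0=B2 v1=G3 downbeat m6
bar 9: v0=C3 v1=C4 downbeat P8
  -> R2 @ bar 2 tick 0 v(0, 1): B2/G3 m6 -> G2/D3 P5 similar
  -> R4 @ bar 6 tick 2 v(0, 1): G2/F3 m7 untreated
  -> R7 @ bar 6 tick 2 v(1,): B2->F3 leap 6st
  -> R7 @ bar 8 tick 0 v(0,): F2->B2 leap 6st
  -> R7 @ bar 8 tick 0 v(1,): A2->G3 leap 10st
  -> R1 @ bar 9 tick 0 v(0, 1): B2/B3 P8 -> C3/C4 P8 similar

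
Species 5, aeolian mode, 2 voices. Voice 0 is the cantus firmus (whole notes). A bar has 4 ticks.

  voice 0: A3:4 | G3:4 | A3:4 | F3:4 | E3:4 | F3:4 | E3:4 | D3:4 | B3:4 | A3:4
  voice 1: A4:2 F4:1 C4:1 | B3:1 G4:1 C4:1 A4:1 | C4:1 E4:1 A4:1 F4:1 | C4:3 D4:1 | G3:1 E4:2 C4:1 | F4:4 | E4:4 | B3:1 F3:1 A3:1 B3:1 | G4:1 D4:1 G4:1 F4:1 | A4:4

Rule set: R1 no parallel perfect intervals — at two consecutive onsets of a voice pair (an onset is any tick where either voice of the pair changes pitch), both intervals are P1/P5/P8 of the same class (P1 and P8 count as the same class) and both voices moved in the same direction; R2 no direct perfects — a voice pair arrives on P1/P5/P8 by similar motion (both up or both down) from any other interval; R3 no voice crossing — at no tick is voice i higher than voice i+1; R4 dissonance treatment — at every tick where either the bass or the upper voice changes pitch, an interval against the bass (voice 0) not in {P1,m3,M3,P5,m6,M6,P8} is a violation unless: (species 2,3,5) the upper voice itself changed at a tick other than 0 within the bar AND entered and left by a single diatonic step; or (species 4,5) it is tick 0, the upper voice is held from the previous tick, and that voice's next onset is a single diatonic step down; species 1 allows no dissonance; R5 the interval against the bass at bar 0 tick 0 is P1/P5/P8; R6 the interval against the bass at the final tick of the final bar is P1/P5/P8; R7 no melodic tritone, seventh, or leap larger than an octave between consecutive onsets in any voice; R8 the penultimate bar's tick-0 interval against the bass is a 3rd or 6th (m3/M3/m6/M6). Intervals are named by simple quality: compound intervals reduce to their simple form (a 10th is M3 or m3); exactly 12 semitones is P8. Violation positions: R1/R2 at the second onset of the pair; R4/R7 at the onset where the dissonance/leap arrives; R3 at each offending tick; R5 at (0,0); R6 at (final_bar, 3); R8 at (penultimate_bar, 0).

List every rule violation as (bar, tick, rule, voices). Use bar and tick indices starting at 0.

(1, 2, R4, (0, 1))
(1, 3, R4, (0, 1))
(3, 0, R2, (0, 1))
(5, 0, R2, (0, 1))
(6, 0, R1, (0, 1))
(7, 1, R7, (1,))
(8, 3, R4, (0, 1))

bar 0: v0=A3 v1=A4 downbeat P8
bar 1: v0=G3 v1=B3 downbeat M3
bar 2: v0=A3 v1=C4 downbeat m3
bar 3: v0=F3 v1=C4 downbeat P5
bar 4: v0=E3 v1=G3 downbeat m3
bar 5: v0=F3 v1=F4 downbeat P8
bar 6: v0=E3 v1=E4 downbeat P8
bar 7: v0=D3 v1=B3 downbeat M6
bar 8: v0=B3 v1=G4 downbeat m6
bar 9: v0=A3 v1=A4 downbeat P8
  -> R4 @ bar 1 tick 2 v(0, 1): G3/C4 P4 untreated
  -> R4 @ bar 1 tick 3 v(0, 1): G3/A4 M2 untreated
  -> R2 @ bar 3 tick 0 v(0, 1): A3/F4 m6 -> F3/C4 P5 similar
  -> R2 @ bar 5 tick 0 v(0, 1): E3/C4 m6 -> F3/F4 P8 similar
  -> R1 @ bar 6 tick 0 v(0, 1): F3/F4 P8 -> E3/E4 P8 similar
  -> R7 @ bar 7 tick 1 v(1,): B3->F3 leap 6st
  -> R4 @ bar 8 tick 3 v(0, 1): B3/F4 TT untreated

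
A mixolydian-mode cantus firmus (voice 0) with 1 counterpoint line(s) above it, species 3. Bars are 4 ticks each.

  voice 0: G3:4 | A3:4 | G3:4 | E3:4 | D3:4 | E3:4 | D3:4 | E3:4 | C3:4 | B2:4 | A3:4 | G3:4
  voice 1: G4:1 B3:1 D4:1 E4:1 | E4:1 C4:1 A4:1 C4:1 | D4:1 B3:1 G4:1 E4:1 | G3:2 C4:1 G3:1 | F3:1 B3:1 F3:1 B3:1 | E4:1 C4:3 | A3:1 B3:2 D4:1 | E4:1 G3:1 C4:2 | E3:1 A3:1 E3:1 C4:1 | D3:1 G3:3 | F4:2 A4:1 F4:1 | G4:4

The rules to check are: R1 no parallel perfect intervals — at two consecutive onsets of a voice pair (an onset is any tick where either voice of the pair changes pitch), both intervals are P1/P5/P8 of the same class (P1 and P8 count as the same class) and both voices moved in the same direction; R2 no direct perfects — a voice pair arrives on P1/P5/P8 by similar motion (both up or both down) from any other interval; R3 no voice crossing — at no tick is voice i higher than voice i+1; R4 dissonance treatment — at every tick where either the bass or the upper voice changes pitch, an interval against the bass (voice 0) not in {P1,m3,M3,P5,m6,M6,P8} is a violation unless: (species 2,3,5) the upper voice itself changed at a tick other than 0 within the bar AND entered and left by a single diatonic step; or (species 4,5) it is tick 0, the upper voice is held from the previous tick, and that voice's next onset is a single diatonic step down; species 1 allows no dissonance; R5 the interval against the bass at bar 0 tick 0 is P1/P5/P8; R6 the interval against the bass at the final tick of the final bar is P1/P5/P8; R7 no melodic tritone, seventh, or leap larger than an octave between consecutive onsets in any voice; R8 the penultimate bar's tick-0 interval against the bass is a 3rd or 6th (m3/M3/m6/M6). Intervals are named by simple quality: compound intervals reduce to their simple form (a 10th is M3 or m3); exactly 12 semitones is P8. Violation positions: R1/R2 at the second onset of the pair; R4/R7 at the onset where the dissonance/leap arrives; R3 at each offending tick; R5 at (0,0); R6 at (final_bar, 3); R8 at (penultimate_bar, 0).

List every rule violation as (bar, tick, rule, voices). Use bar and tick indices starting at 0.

(4, 1, R7, (1,))
(4, 2, R7, (1,))
(4, 3, R7, (1,))
(5, 0, R2, (0, 1))
(6, 0, R2, (0, 1))
(7, 0, R1, (0, 1))
(9, 0, R7, (1,))
(10, 0, R7, (0,))
(10, 0, R7, (1,))

bar 0: v0=G3 v1=G4 downbeat P8
bar 1: v0=A3 v1=E4 downbeat P5
bar 2: v0=G3 v1=D4 downbeat P5
bar 3: v0=E3 v1=G3 downbeat m3
bar 4: v0=D3 v1=F3 downbeat m3
bar 5: v0=E3 v1=E4 downbeat P8
bar 6: v0=D3 v1=A3 downbeat P5
bar 7: v0=E3 v1=E4 downbeat P8
bar 8: v0=C3 v1=E3 downbeat M3
bar 9: v0=B2 v1=D3 downbeat m3
bar 10: v0=A3 v1=F4 downbeat m6
bar 11: v0=G3 v1=G4 downbeat P8
  -> R7 @ bar 4 tick 1 v(1,): F3->B3 leap 6st
  -> R7 @ bar 4 tick 2 v(1,): B3->F3 leap 6st
  -> R7 @ bar 4 tick 3 v(1,): F3->B3 leap 6st
  -> R2 @ bar 5 tick 0 v(0, 1): D3/B3 M6 -> E3/E4 P8 similar
  -> R2 @ bar 6 tick 0 v(0, 1): E3/C4 m6 -> D3/A3 P5 similar
  -> R1 @ bar 7 tick 0 v(0, 1): D3/D4 P8 -> E3/E4 P8 similar
  -> R7 @ bar 9 tick 0 v(1,): C4->D3 leap 10st
  -> R7 @ bar 10 tick 0 v(0,): B2->A3 leap 10st
  -> R7 @ bar 10 tick 0 v(1,): G3->F4 leap 10st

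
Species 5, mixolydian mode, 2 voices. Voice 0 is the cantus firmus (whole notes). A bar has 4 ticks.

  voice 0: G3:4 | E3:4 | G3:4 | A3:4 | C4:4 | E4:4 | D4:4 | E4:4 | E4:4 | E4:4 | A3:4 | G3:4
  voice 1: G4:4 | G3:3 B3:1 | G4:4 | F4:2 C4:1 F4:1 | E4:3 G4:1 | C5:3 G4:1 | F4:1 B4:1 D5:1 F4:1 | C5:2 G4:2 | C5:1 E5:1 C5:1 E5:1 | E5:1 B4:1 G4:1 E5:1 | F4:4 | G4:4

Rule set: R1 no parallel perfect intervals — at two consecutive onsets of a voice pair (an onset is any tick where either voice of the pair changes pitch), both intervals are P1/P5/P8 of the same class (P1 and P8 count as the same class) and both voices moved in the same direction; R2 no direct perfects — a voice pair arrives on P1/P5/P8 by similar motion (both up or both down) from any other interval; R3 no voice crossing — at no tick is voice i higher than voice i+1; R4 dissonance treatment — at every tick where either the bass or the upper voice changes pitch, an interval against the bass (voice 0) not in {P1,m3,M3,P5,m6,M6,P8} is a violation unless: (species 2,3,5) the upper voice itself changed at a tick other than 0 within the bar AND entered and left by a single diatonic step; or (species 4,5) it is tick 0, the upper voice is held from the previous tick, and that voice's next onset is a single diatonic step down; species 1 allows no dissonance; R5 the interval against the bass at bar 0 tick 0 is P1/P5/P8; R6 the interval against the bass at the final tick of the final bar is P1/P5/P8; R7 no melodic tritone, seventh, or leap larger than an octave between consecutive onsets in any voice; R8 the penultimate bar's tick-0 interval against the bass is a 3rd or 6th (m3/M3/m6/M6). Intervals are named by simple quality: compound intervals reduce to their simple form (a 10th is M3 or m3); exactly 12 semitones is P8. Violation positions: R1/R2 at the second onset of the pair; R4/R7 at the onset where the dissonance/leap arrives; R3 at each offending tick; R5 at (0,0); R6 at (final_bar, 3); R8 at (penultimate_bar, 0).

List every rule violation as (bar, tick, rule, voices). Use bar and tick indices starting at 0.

(2, 0, R2, (0, 1))
(6, 1, R7, (1,))
(10, 0, R7, (1,))

bar 0: v0=G3 v1=G4 downbeat P8
bar 1: v0=E3 v1=G3 downbeat m3
bar 2: v0=G3 v1=G4 downbeat P8
bar 3: v0=A3 v1=F4 downbeat m6
bar 4: v0=C4 v1=E4 downbeat M3
bar 5: v0=E4 v1=C5 downbeat m6
bar 6: v0=D4 v1=F4 downbeat m3
bar 7: v0=E4 v1=C5 downbeat m6
bar 8: v0=E4 v1=C5 downbeat m6
bar 9: v0=E4 v1=E5 downbeat P8
bar 10: v0=A3 v1=F4 downbeat m6
bar 11: v0=G3 v1=G4 downbeat P8
  -> R2 @ bar 2 tick 0 v(0, 1): E3/B3 P5 -> G3/G4 P8 similar
  -> R7 @ bar 6 tick 1 v(1,): F4->B4 leap 6st
  -> R7 @ bar 10 tick 0 v(1,): E5->F4 leap 11st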